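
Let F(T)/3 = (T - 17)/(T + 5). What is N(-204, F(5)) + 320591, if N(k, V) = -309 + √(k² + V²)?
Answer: 320282 + 6*√28909/5 ≈ 3.2049e+5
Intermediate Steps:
F(T) = 3*(-17 + T)/(5 + T) (F(T) = 3*((T - 17)/(T + 5)) = 3*((-17 + T)/(5 + T)) = 3*(-17 + T)/(5 + T))
N(k, V) = -309 + √(V² + k²)
N(-204, F(5)) + 320591 = (-309 + √((3*(-17 + 5)/(5 + 5))² + (-204)²)) + 320591 = (-309 + √((3*(-12)/10)² + 41616)) + 320591 = (-309 + √((3*(⅒)*(-12))² + 41616)) + 320591 = (-309 + √((-18/5)² + 41616)) + 320591 = (-309 + √(324/25 + 41616)) + 320591 = (-309 + √(1040724/25)) + 320591 = (-309 + 6*√28909/5) + 320591 = 320282 + 6*√28909/5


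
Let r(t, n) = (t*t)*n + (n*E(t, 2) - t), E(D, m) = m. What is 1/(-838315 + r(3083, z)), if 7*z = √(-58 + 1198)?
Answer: 6871417/17159379458636424 + 7392693*√285/5719793152878808 ≈ 2.2220e-8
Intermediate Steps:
z = 2*√285/7 (z = √(-58 + 1198)/7 = √1140/7 = (2*√285)/7 = 2*√285/7 ≈ 4.8234)
r(t, n) = -t + 2*n + n*t² (r(t, n) = (t*t)*n + (n*2 - t) = t²*n + (2*n - t) = n*t² + (-t + 2*n) = -t + 2*n + n*t²)
1/(-838315 + r(3083, z)) = 1/(-838315 + (-1*3083 + 2*(2*√285/7) + (2*√285/7)*3083²)) = 1/(-838315 + (-3083 + 4*√285/7 + (2*√285/7)*9504889)) = 1/(-838315 + (-3083 + 4*√285/7 + 19009778*√285/7)) = 1/(-838315 + (-3083 + 19009782*√285/7)) = 1/(-841398 + 19009782*√285/7)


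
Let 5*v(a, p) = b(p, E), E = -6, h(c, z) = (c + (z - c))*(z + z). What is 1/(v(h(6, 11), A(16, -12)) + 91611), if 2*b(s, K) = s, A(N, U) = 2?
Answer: 5/458056 ≈ 1.0916e-5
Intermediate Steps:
h(c, z) = 2*z**2 (h(c, z) = z*(2*z) = 2*z**2)
b(s, K) = s/2
v(a, p) = p/10 (v(a, p) = (p/2)/5 = p/10)
1/(v(h(6, 11), A(16, -12)) + 91611) = 1/((1/10)*2 + 91611) = 1/(1/5 + 91611) = 1/(458056/5) = 5/458056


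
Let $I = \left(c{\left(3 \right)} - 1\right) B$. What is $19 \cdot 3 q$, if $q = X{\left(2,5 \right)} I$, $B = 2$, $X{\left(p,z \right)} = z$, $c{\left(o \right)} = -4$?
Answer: $-2850$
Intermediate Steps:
$I = -10$ ($I = \left(-4 - 1\right) 2 = \left(-5\right) 2 = -10$)
$q = -50$ ($q = 5 \left(-10\right) = -50$)
$19 \cdot 3 q = 19 \cdot 3 \left(-50\right) = 57 \left(-50\right) = -2850$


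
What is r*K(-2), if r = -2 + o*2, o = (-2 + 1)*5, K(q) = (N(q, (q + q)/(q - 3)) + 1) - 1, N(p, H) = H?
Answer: -48/5 ≈ -9.6000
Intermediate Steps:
K(q) = 2*q/(-3 + q) (K(q) = ((q + q)/(q - 3) + 1) - 1 = ((2*q)/(-3 + q) + 1) - 1 = (2*q/(-3 + q) + 1) - 1 = (1 + 2*q/(-3 + q)) - 1 = 2*q/(-3 + q))
o = -5 (o = -1*5 = -5)
r = -12 (r = -2 - 5*2 = -2 - 10 = -12)
r*K(-2) = -24*(-2)/(-3 - 2) = -24*(-2)/(-5) = -24*(-2)*(-1)/5 = -12*4/5 = -48/5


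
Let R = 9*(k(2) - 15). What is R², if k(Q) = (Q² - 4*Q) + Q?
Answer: 23409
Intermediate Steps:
k(Q) = Q² - 3*Q
R = -153 (R = 9*(2*(-3 + 2) - 15) = 9*(2*(-1) - 15) = 9*(-2 - 15) = 9*(-17) = -153)
R² = (-153)² = 23409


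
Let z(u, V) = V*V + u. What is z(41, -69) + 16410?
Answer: 21212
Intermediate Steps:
z(u, V) = u + V**2 (z(u, V) = V**2 + u = u + V**2)
z(41, -69) + 16410 = (41 + (-69)**2) + 16410 = (41 + 4761) + 16410 = 4802 + 16410 = 21212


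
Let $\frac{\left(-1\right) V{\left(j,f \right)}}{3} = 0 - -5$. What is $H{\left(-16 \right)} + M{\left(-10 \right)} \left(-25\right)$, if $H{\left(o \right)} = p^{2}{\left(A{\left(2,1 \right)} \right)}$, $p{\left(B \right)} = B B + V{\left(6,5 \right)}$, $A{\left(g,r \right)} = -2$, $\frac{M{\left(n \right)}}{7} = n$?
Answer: $1871$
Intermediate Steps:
$V{\left(j,f \right)} = -15$ ($V{\left(j,f \right)} = - 3 \left(0 - -5\right) = - 3 \left(0 + 5\right) = \left(-3\right) 5 = -15$)
$M{\left(n \right)} = 7 n$
$p{\left(B \right)} = -15 + B^{2}$ ($p{\left(B \right)} = B B - 15 = B^{2} - 15 = -15 + B^{2}$)
$H{\left(o \right)} = 121$ ($H{\left(o \right)} = \left(-15 + \left(-2\right)^{2}\right)^{2} = \left(-15 + 4\right)^{2} = \left(-11\right)^{2} = 121$)
$H{\left(-16 \right)} + M{\left(-10 \right)} \left(-25\right) = 121 + 7 \left(-10\right) \left(-25\right) = 121 - -1750 = 121 + 1750 = 1871$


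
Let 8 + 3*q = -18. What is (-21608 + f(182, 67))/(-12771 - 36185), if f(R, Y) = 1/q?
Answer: 561811/1272856 ≈ 0.44138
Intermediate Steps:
q = -26/3 (q = -8/3 + (⅓)*(-18) = -8/3 - 6 = -26/3 ≈ -8.6667)
f(R, Y) = -3/26 (f(R, Y) = 1/(-26/3) = -3/26)
(-21608 + f(182, 67))/(-12771 - 36185) = (-21608 - 3/26)/(-12771 - 36185) = -561811/26/(-48956) = -561811/26*(-1/48956) = 561811/1272856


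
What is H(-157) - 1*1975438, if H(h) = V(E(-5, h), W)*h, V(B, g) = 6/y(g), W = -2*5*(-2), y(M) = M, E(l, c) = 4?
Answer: -19754851/10 ≈ -1.9755e+6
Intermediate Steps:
W = 20 (W = -10*(-2) = 20)
V(B, g) = 6/g
H(h) = 3*h/10 (H(h) = (6/20)*h = (6*(1/20))*h = 3*h/10)
H(-157) - 1*1975438 = (3/10)*(-157) - 1*1975438 = -471/10 - 1975438 = -19754851/10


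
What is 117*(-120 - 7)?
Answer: -14859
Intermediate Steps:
117*(-120 - 7) = 117*(-127) = -14859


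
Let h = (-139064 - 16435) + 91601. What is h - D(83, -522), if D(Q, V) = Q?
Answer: -63981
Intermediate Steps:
h = -63898 (h = -155499 + 91601 = -63898)
h - D(83, -522) = -63898 - 1*83 = -63898 - 83 = -63981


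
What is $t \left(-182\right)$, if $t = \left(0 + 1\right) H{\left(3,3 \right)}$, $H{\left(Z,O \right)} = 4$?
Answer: $-728$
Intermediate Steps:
$t = 4$ ($t = \left(0 + 1\right) 4 = 1 \cdot 4 = 4$)
$t \left(-182\right) = 4 \left(-182\right) = -728$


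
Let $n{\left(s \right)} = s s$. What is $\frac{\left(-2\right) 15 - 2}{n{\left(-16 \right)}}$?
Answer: $- \frac{1}{8} \approx -0.125$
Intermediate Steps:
$n{\left(s \right)} = s^{2}$
$\frac{\left(-2\right) 15 - 2}{n{\left(-16 \right)}} = \frac{\left(-2\right) 15 - 2}{\left(-16\right)^{2}} = \frac{-30 - 2}{256} = \left(-32\right) \frac{1}{256} = - \frac{1}{8}$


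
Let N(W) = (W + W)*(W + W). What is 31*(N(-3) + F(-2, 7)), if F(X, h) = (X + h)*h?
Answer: 2201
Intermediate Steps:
N(W) = 4*W**2 (N(W) = (2*W)*(2*W) = 4*W**2)
F(X, h) = h*(X + h)
31*(N(-3) + F(-2, 7)) = 31*(4*(-3)**2 + 7*(-2 + 7)) = 31*(4*9 + 7*5) = 31*(36 + 35) = 31*71 = 2201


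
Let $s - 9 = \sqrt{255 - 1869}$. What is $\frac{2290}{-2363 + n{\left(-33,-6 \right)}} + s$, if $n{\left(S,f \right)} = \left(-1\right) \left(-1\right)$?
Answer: $\frac{9484}{1181} + i \sqrt{1614} \approx 8.0305 + 40.175 i$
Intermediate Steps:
$n{\left(S,f \right)} = 1$
$s = 9 + i \sqrt{1614}$ ($s = 9 + \sqrt{255 - 1869} = 9 + \sqrt{-1614} = 9 + i \sqrt{1614} \approx 9.0 + 40.175 i$)
$\frac{2290}{-2363 + n{\left(-33,-6 \right)}} + s = \frac{2290}{-2363 + 1} + \left(9 + i \sqrt{1614}\right) = \frac{2290}{-2362} + \left(9 + i \sqrt{1614}\right) = 2290 \left(- \frac{1}{2362}\right) + \left(9 + i \sqrt{1614}\right) = - \frac{1145}{1181} + \left(9 + i \sqrt{1614}\right) = \frac{9484}{1181} + i \sqrt{1614}$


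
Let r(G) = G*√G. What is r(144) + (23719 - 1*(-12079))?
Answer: 37526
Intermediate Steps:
r(G) = G^(3/2)
r(144) + (23719 - 1*(-12079)) = 144^(3/2) + (23719 - 1*(-12079)) = 1728 + (23719 + 12079) = 1728 + 35798 = 37526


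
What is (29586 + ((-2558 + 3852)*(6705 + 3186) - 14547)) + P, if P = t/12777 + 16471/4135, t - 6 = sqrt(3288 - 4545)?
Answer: 225666852391504/17610965 + I*sqrt(1257)/12777 ≈ 1.2814e+7 + 0.0027748*I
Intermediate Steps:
t = 6 + I*sqrt(1257) (t = 6 + sqrt(3288 - 4545) = 6 + sqrt(-1257) = 6 + I*sqrt(1257) ≈ 6.0 + 35.454*I)
P = 70158259/17610965 + I*sqrt(1257)/12777 (P = (6 + I*sqrt(1257))/12777 + 16471/4135 = (6 + I*sqrt(1257))*(1/12777) + 16471*(1/4135) = (2/4259 + I*sqrt(1257)/12777) + 16471/4135 = 70158259/17610965 + I*sqrt(1257)/12777 ≈ 3.9838 + 0.0027748*I)
(29586 + ((-2558 + 3852)*(6705 + 3186) - 14547)) + P = (29586 + ((-2558 + 3852)*(6705 + 3186) - 14547)) + (70158259/17610965 + I*sqrt(1257)/12777) = (29586 + (1294*9891 - 14547)) + (70158259/17610965 + I*sqrt(1257)/12777) = (29586 + (12798954 - 14547)) + (70158259/17610965 + I*sqrt(1257)/12777) = (29586 + 12784407) + (70158259/17610965 + I*sqrt(1257)/12777) = 12813993 + (70158259/17610965 + I*sqrt(1257)/12777) = 225666852391504/17610965 + I*sqrt(1257)/12777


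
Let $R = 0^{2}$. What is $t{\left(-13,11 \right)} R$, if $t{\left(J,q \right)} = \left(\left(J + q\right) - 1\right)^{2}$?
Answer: $0$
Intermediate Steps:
$t{\left(J,q \right)} = \left(-1 + J + q\right)^{2}$
$R = 0$
$t{\left(-13,11 \right)} R = \left(-1 - 13 + 11\right)^{2} \cdot 0 = \left(-3\right)^{2} \cdot 0 = 9 \cdot 0 = 0$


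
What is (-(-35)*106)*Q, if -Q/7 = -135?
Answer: 3505950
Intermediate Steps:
Q = 945 (Q = -7*(-135) = 945)
(-(-35)*106)*Q = -(-35)*106*945 = -35*(-106)*945 = 3710*945 = 3505950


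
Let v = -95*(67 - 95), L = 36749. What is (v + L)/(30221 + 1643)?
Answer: 39409/31864 ≈ 1.2368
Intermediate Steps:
v = 2660 (v = -95*(-28) = 2660)
(v + L)/(30221 + 1643) = (2660 + 36749)/(30221 + 1643) = 39409/31864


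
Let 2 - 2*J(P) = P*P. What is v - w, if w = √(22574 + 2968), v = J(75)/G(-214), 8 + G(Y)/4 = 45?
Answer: -5623/296 - 3*√2838 ≈ -178.82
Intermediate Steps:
J(P) = 1 - P²/2 (J(P) = 1 - P*P/2 = 1 - P²/2)
G(Y) = 148 (G(Y) = -32 + 4*45 = -32 + 180 = 148)
v = -5623/296 (v = (1 - ½*75²)/148 = (1 - ½*5625)*(1/148) = (1 - 5625/2)*(1/148) = -5623/2*1/148 = -5623/296 ≈ -18.997)
w = 3*√2838 (w = √25542 = 3*√2838 ≈ 159.82)
v - w = -5623/296 - 3*√2838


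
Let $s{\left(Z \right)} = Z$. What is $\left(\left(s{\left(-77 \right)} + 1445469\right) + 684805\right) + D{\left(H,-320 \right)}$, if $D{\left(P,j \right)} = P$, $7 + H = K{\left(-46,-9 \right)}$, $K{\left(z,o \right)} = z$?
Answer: $2130144$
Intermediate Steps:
$H = -53$ ($H = -7 - 46 = -53$)
$\left(\left(s{\left(-77 \right)} + 1445469\right) + 684805\right) + D{\left(H,-320 \right)} = \left(\left(-77 + 1445469\right) + 684805\right) - 53 = \left(1445392 + 684805\right) - 53 = 2130197 - 53 = 2130144$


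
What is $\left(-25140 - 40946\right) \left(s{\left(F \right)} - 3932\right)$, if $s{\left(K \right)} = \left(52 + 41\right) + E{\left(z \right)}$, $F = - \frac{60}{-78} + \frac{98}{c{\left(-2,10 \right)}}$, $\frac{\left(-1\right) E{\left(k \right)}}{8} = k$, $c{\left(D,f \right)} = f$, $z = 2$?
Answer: $254761530$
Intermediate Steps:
$E{\left(k \right)} = - 8 k$
$F = \frac{687}{65}$ ($F = - \frac{60}{-78} + \frac{98}{10} = \left(-60\right) \left(- \frac{1}{78}\right) + 98 \cdot \frac{1}{10} = \frac{10}{13} + \frac{49}{5} = \frac{687}{65} \approx 10.569$)
$s{\left(K \right)} = 77$ ($s{\left(K \right)} = \left(52 + 41\right) - 16 = 93 - 16 = 77$)
$\left(-25140 - 40946\right) \left(s{\left(F \right)} - 3932\right) = \left(-25140 - 40946\right) \left(77 - 3932\right) = \left(-66086\right) \left(-3855\right) = 254761530$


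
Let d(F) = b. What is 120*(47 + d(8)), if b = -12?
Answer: 4200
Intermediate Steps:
d(F) = -12
120*(47 + d(8)) = 120*(47 - 12) = 120*35 = 4200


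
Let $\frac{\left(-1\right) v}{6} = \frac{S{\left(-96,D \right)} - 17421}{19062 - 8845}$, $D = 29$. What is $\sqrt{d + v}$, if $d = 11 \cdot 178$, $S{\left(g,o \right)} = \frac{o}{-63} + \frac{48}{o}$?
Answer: $\frac{\sqrt{76200390300337926}}{6222153} \approx 44.365$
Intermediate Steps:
$S{\left(g,o \right)} = \frac{48}{o} - \frac{o}{63}$ ($S{\left(g,o \right)} = o \left(- \frac{1}{63}\right) + \frac{48}{o} = - \frac{o}{63} + \frac{48}{o} = \frac{48}{o} - \frac{o}{63}$)
$d = 1958$
$v = \frac{63651968}{6222153}$ ($v = - 6 \frac{\left(\frac{48}{29} - \frac{29}{63}\right) - 17421}{19062 - 8845} = - 6 \frac{\left(48 \cdot \frac{1}{29} - \frac{29}{63}\right) - 17421}{10217} = - 6 \left(\left(\frac{48}{29} - \frac{29}{63}\right) - 17421\right) \frac{1}{10217} = - 6 \left(\frac{2183}{1827} - 17421\right) \frac{1}{10217} = - 6 \left(\left(- \frac{31825984}{1827}\right) \frac{1}{10217}\right) = \left(-6\right) \left(- \frac{31825984}{18666459}\right) = \frac{63651968}{6222153} \approx 10.23$)
$\sqrt{d + v} = \sqrt{1958 + \frac{63651968}{6222153}} = \sqrt{\frac{12246627542}{6222153}} = \frac{\sqrt{76200390300337926}}{6222153}$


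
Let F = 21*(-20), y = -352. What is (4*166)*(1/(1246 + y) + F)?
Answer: -124659028/447 ≈ -2.7888e+5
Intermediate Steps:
F = -420
(4*166)*(1/(1246 + y) + F) = (4*166)*(1/(1246 - 352) - 420) = 664*(1/894 - 420) = 664*(-375479/894) = -124659028/447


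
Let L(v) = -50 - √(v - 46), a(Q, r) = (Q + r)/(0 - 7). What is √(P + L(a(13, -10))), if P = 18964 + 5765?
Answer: √(1209271 - 35*I*√91)/7 ≈ 157.1 - 0.021687*I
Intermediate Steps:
P = 24729
a(Q, r) = -Q/7 - r/7 (a(Q, r) = (Q + r)/(-7) = (Q + r)*(-⅐) = -Q/7 - r/7)
L(v) = -50 - √(-46 + v)
√(P + L(a(13, -10))) = √(24729 + (-50 - √(-46 + (-⅐*13 - ⅐*(-10))))) = √(24729 + (-50 - √(-46 + (-13/7 + 10/7)))) = √(24729 + (-50 - √(-46 - 3/7))) = √(24729 + (-50 - √(-325/7))) = √(24729 + (-50 - 5*I*√91/7)) = √(24679 - 5*I*√91/7)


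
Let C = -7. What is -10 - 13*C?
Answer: 81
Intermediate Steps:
-10 - 13*C = -10 - 13*(-7) = -10 + 91 = 81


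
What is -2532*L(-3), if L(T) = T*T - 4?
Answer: -12660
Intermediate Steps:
L(T) = -4 + T² (L(T) = T² - 4 = -4 + T²)
-2532*L(-3) = -2532*(-4 + (-3)²) = -2532*(-4 + 9) = -2532*5 = -12660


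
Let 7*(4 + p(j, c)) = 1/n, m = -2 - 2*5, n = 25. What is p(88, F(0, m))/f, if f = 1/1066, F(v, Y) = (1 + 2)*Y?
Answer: -745134/175 ≈ -4257.9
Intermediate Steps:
m = -12 (m = -2 - 10 = -12)
F(v, Y) = 3*Y
f = 1/1066 ≈ 0.00093809
p(j, c) = -699/175 (p(j, c) = -4 + (1/7)/25 = -4 + (1/7)*(1/25) = -4 + 1/175 = -699/175)
p(88, F(0, m))/f = -699/(175*1/1066) = -699/175*1066 = -745134/175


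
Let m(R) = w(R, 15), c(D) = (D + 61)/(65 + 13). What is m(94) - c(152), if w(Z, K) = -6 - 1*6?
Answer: -383/26 ≈ -14.731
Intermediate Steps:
w(Z, K) = -12 (w(Z, K) = -6 - 6 = -12)
c(D) = 61/78 + D/78 (c(D) = (61 + D)/78 = (61 + D)*(1/78) = 61/78 + D/78)
m(R) = -12
m(94) - c(152) = -12 - (61/78 + (1/78)*152) = -12 - (61/78 + 76/39) = -12 - 1*71/26 = -12 - 71/26 = -383/26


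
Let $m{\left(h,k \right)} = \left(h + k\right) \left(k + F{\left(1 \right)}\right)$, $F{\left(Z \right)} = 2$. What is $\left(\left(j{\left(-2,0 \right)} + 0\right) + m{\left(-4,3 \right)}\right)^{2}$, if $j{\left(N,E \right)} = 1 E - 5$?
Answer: $100$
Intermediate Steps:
$j{\left(N,E \right)} = -5 + E$ ($j{\left(N,E \right)} = E - 5 = -5 + E$)
$m{\left(h,k \right)} = \left(2 + k\right) \left(h + k\right)$ ($m{\left(h,k \right)} = \left(h + k\right) \left(k + 2\right) = \left(h + k\right) \left(2 + k\right) = \left(2 + k\right) \left(h + k\right)$)
$\left(\left(j{\left(-2,0 \right)} + 0\right) + m{\left(-4,3 \right)}\right)^{2} = \left(\left(\left(-5 + 0\right) + 0\right) + \left(3^{2} + 2 \left(-4\right) + 2 \cdot 3 - 12\right)\right)^{2} = \left(\left(-5 + 0\right) + \left(9 - 8 + 6 - 12\right)\right)^{2} = \left(-5 - 5\right)^{2} = \left(-10\right)^{2} = 100$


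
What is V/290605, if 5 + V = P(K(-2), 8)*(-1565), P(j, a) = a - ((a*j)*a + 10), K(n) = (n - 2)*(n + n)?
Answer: 321137/58121 ≈ 5.5253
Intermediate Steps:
K(n) = 2*n*(-2 + n) (K(n) = (-2 + n)*(2*n) = 2*n*(-2 + n))
P(j, a) = -10 + a - j*a**2 (P(j, a) = a - (j*a**2 + 10) = a - (10 + j*a**2) = a + (-10 - j*a**2) = -10 + a - j*a**2)
V = 1605685 (V = -5 + (-10 + 8 - 1*2*(-2)*(-2 - 2)*8**2)*(-1565) = -5 + (-10 + 8 - 1*2*(-2)*(-4)*64)*(-1565) = -5 + (-10 + 8 - 1*16*64)*(-1565) = -5 + (-10 + 8 - 1024)*(-1565) = -5 - 1026*(-1565) = -5 + 1605690 = 1605685)
V/290605 = 1605685/290605 = 1605685*(1/290605) = 321137/58121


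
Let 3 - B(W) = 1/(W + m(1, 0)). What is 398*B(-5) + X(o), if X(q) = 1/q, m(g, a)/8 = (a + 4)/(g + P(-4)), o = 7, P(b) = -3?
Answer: 25475/21 ≈ 1213.1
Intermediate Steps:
m(g, a) = 8*(4 + a)/(-3 + g) (m(g, a) = 8*((a + 4)/(g - 3)) = 8*((4 + a)/(-3 + g)) = 8*(4 + a)/(-3 + g))
B(W) = 3 - 1/(-16 + W) (B(W) = 3 - 1/(W + 8*(4 + 0)/(-3 + 1)) = 3 - 1/(W + 8*4/(-2)) = 3 - 1/(W + 8*(-½)*4) = 3 - 1/(W - 16) = 3 - 1/(-16 + W))
398*B(-5) + X(o) = 398*((-49 + 3*(-5))/(-16 - 5)) + 1/7 = 398*((-49 - 15)/(-21)) + ⅐ = 398*(-1/21*(-64)) + ⅐ = 398*(64/21) + ⅐ = 25472/21 + ⅐ = 25475/21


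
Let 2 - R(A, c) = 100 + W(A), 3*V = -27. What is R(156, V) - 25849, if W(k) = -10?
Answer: -25937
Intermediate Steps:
V = -9 (V = (⅓)*(-27) = -9)
R(A, c) = -88 (R(A, c) = 2 - (100 - 10) = 2 - 1*90 = 2 - 90 = -88)
R(156, V) - 25849 = -88 - 25849 = -25937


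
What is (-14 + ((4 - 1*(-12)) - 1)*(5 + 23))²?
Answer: 164836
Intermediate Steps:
(-14 + ((4 - 1*(-12)) - 1)*(5 + 23))² = (-14 + ((4 + 12) - 1)*28)² = (-14 + (16 - 1)*28)² = (-14 + 15*28)² = (-14 + 420)² = 406² = 164836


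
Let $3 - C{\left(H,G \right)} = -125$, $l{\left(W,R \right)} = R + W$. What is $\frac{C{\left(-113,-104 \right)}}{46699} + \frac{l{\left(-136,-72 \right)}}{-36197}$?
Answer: $\frac{14346608}{1690363703} \approx 0.0084873$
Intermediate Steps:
$C{\left(H,G \right)} = 128$ ($C{\left(H,G \right)} = 3 - -125 = 3 + 125 = 128$)
$\frac{C{\left(-113,-104 \right)}}{46699} + \frac{l{\left(-136,-72 \right)}}{-36197} = \frac{128}{46699} + \frac{-72 - 136}{-36197} = 128 \cdot \frac{1}{46699} - - \frac{208}{36197} = \frac{128}{46699} + \frac{208}{36197} = \frac{14346608}{1690363703}$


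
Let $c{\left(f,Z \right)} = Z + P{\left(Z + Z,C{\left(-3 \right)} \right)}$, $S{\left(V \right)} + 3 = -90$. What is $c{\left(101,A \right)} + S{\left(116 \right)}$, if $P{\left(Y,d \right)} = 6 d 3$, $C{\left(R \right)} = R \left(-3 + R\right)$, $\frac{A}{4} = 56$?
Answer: $455$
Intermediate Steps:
$A = 224$ ($A = 4 \cdot 56 = 224$)
$S{\left(V \right)} = -93$ ($S{\left(V \right)} = -3 - 90 = -93$)
$P{\left(Y,d \right)} = 18 d$
$c{\left(f,Z \right)} = 324 + Z$ ($c{\left(f,Z \right)} = Z + 18 \left(- 3 \left(-3 - 3\right)\right) = Z + 18 \left(\left(-3\right) \left(-6\right)\right) = Z + 18 \cdot 18 = Z + 324 = 324 + Z$)
$c{\left(101,A \right)} + S{\left(116 \right)} = \left(324 + 224\right) - 93 = 548 - 93 = 455$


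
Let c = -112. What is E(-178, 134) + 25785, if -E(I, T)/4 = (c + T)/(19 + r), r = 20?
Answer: 1005527/39 ≈ 25783.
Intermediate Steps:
E(I, T) = 448/39 - 4*T/39 (E(I, T) = -4*(-112 + T)/(19 + 20) = -4*(-112 + T)/39 = -4*(-112/39 + T/39) = 448/39 - 4*T/39)
E(-178, 134) + 25785 = (448/39 - 4/39*134) + 25785 = (448/39 - 536/39) + 25785 = -88/39 + 25785 = 1005527/39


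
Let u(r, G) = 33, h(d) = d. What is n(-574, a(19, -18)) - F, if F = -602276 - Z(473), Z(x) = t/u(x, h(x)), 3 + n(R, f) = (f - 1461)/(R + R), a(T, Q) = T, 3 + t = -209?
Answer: 1629736753/2706 ≈ 6.0227e+5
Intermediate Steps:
t = -212 (t = -3 - 209 = -212)
n(R, f) = -3 + (-1461 + f)/(2*R) (n(R, f) = -3 + (f - 1461)/(R + R) = -3 + (-1461 + f)/((2*R)) = -3 + (-1461 + f)*(1/(2*R)) = -3 + (-1461 + f)/(2*R))
Z(x) = -212/33
F = -19874896/33 (F = -602276 - 1*(-212/33) = -602276 + 212/33 = -19874896/33 ≈ -6.0227e+5)
n(-574, a(19, -18)) - F = (½)*(-1461 + 19 - 6*(-574))/(-574) - 1*(-19874896/33) = (½)*(-1/574)*(-1461 + 19 + 3444) + 19874896/33 = (½)*(-1/574)*2002 + 19874896/33 = -143/82 + 19874896/33 = 1629736753/2706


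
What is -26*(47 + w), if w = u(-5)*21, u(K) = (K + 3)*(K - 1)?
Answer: -7774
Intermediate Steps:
u(K) = (-1 + K)*(3 + K) (u(K) = (3 + K)*(-1 + K) = (-1 + K)*(3 + K))
w = 252 (w = (-3 + (-5)**2 + 2*(-5))*21 = (-3 + 25 - 10)*21 = 12*21 = 252)
-26*(47 + w) = -26*(47 + 252) = -26*299 = -7774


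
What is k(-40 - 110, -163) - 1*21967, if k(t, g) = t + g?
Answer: -22280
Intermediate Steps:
k(t, g) = g + t
k(-40 - 110, -163) - 1*21967 = (-163 + (-40 - 110)) - 1*21967 = (-163 - 150) - 21967 = -313 - 21967 = -22280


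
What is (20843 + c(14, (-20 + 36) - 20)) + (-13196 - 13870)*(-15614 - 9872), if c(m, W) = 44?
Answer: 689824963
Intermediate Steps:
(20843 + c(14, (-20 + 36) - 20)) + (-13196 - 13870)*(-15614 - 9872) = (20843 + 44) + (-13196 - 13870)*(-15614 - 9872) = 20887 - 27066*(-25486) = 20887 + 689804076 = 689824963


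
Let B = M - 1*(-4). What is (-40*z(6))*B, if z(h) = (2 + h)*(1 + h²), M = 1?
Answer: -59200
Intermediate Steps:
z(h) = (1 + h²)*(2 + h)
B = 5 (B = 1 - 1*(-4) = 1 + 4 = 5)
(-40*z(6))*B = -40*(2 + 6 + 6³ + 2*6²)*5 = -40*(2 + 6 + 216 + 2*36)*5 = -40*(2 + 6 + 216 + 72)*5 = -40*296*5 = -11840*5 = -59200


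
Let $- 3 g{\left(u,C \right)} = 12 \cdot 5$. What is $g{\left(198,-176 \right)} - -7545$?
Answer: $7525$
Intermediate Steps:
$g{\left(u,C \right)} = -20$ ($g{\left(u,C \right)} = - \frac{12 \cdot 5}{3} = \left(- \frac{1}{3}\right) 60 = -20$)
$g{\left(198,-176 \right)} - -7545 = -20 - -7545 = -20 + 7545 = 7525$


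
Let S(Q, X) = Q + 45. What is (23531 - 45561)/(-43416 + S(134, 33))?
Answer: 22030/43237 ≈ 0.50952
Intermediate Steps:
S(Q, X) = 45 + Q
(23531 - 45561)/(-43416 + S(134, 33)) = (23531 - 45561)/(-43416 + (45 + 134)) = -22030/(-43416 + 179) = -22030/(-43237) = -22030*(-1/43237) = 22030/43237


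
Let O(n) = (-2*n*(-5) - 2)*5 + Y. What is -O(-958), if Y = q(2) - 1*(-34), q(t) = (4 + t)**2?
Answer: 47840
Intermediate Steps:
Y = 70 (Y = (4 + 2)**2 - 1*(-34) = 6**2 + 34 = 36 + 34 = 70)
O(n) = 60 + 50*n (O(n) = (-2*n*(-5) - 2)*5 + 70 = (10*n - 2)*5 + 70 = (-2 + 10*n)*5 + 70 = (-10 + 50*n) + 70 = 60 + 50*n)
-O(-958) = -(60 + 50*(-958)) = -(60 - 47900) = -1*(-47840) = 47840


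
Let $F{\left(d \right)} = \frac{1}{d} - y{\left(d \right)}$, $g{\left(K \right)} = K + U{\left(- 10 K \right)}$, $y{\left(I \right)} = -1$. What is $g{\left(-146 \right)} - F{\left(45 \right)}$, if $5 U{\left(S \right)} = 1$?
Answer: $- \frac{6607}{45} \approx -146.82$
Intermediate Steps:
$U{\left(S \right)} = \frac{1}{5}$ ($U{\left(S \right)} = \frac{1}{5} \cdot 1 = \frac{1}{5}$)
$g{\left(K \right)} = \frac{1}{5} + K$ ($g{\left(K \right)} = K + \frac{1}{5} = \frac{1}{5} + K$)
$F{\left(d \right)} = 1 + \frac{1}{d}$ ($F{\left(d \right)} = \frac{1}{d} - -1 = \frac{1}{d} + 1 = 1 + \frac{1}{d}$)
$g{\left(-146 \right)} - F{\left(45 \right)} = \left(\frac{1}{5} - 146\right) - \frac{1 + 45}{45} = - \frac{729}{5} - \frac{1}{45} \cdot 46 = - \frac{729}{5} - \frac{46}{45} = - \frac{6607}{45}$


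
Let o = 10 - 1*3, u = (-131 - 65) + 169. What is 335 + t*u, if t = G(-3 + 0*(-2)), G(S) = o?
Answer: 146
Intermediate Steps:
u = -27 (u = -196 + 169 = -27)
o = 7 (o = 10 - 3 = 7)
G(S) = 7
t = 7
335 + t*u = 335 + 7*(-27) = 335 - 189 = 146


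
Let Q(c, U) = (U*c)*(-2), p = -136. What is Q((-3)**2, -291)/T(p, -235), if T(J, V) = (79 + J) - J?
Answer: 5238/79 ≈ 66.304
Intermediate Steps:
T(J, V) = 79
Q(c, U) = -2*U*c
Q((-3)**2, -291)/T(p, -235) = -2*(-291)*(-3)**2/79 = -2*(-291)*9*(1/79) = 5238*(1/79) = 5238/79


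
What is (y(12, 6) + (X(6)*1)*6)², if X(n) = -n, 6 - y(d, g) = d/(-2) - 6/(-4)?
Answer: 2601/4 ≈ 650.25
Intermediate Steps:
y(d, g) = 9/2 + d/2 (y(d, g) = 6 - (d/(-2) - 6/(-4)) = 6 - (d*(-½) - 6*(-¼)) = 6 - (-d/2 + 3/2) = 6 - (3/2 - d/2) = 6 + (-3/2 + d/2) = 9/2 + d/2)
(y(12, 6) + (X(6)*1)*6)² = ((9/2 + (½)*12) + (-1*6*1)*6)² = ((9/2 + 6) - 6*1*6)² = (21/2 - 6*6)² = (21/2 - 36)² = (-51/2)² = 2601/4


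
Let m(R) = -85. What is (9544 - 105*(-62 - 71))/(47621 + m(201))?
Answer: 23509/47536 ≈ 0.49455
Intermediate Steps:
(9544 - 105*(-62 - 71))/(47621 + m(201)) = (9544 - 105*(-62 - 71))/(47621 - 85) = (9544 - 105*(-133))/47536 = (9544 + 13965)*(1/47536) = 23509*(1/47536) = 23509/47536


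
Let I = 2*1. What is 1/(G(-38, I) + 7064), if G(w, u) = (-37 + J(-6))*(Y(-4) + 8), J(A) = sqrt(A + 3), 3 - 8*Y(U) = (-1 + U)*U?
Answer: 109546/750022039 - 94*I*sqrt(3)/750022039 ≈ 0.00014606 - 2.1708e-7*I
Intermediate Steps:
Y(U) = 3/8 - U*(-1 + U)/8 (Y(U) = 3/8 - (-1 + U)*U/8 = 3/8 - U*(-1 + U)/8)
I = 2
J(A) = sqrt(3 + A)
G(w, u) = -1739/8 + 47*I*sqrt(3)/8 (G(w, u) = (-37 + sqrt(3 - 6))*((3/8 - 1/8*(-4)**2 + (1/8)*(-4)) + 8) = (-37 + sqrt(-3))*((3/8 - 1/8*16 - 1/2) + 8) = (-37 + I*sqrt(3))*((3/8 - 2 - 1/2) + 8) = (-37 + I*sqrt(3))*(-17/8 + 8) = (-37 + I*sqrt(3))*(47/8) = -1739/8 + 47*I*sqrt(3)/8)
1/(G(-38, I) + 7064) = 1/((-1739/8 + 47*I*sqrt(3)/8) + 7064) = 1/(54773/8 + 47*I*sqrt(3)/8)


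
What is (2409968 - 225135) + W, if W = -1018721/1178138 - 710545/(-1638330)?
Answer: 210855878539962805/96508941477 ≈ 2.1848e+6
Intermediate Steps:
W = -41594055536/96508941477 (W = -1018721*1/1178138 - 710545*(-1/1638330) = -1018721/1178138 + 142109/327666 = -41594055536/96508941477 ≈ -0.43099)
(2409968 - 225135) + W = (2409968 - 225135) - 41594055536/96508941477 = 2184833 - 41594055536/96508941477 = 210855878539962805/96508941477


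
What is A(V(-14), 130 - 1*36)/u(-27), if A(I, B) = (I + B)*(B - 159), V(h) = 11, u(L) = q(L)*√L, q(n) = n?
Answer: -2275*I*√3/81 ≈ -48.647*I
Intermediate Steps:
u(L) = L^(3/2) (u(L) = L*√L = L^(3/2))
A(I, B) = (-159 + B)*(B + I) (A(I, B) = (B + I)*(-159 + B) = (-159 + B)*(B + I))
A(V(-14), 130 - 1*36)/u(-27) = ((130 - 1*36)² - 159*(130 - 1*36) - 159*11 + (130 - 1*36)*11)/((-27)^(3/2)) = ((130 - 36)² - 159*(130 - 36) - 1749 + (130 - 36)*11)/((-81*I*√3)) = (94² - 159*94 - 1749 + 94*11)*(I*√3/243) = (8836 - 14946 - 1749 + 1034)*(I*√3/243) = -2275*I*√3/81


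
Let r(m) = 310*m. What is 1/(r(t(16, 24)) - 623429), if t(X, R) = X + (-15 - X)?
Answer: -1/628079 ≈ -1.5922e-6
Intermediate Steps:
t(X, R) = -15
1/(r(t(16, 24)) - 623429) = 1/(310*(-15) - 623429) = 1/(-4650 - 623429) = 1/(-628079) = -1/628079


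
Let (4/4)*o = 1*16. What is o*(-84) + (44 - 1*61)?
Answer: -1361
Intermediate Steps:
o = 16 (o = 1*16 = 16)
o*(-84) + (44 - 1*61) = 16*(-84) + (44 - 1*61) = -1344 + (44 - 61) = -1344 - 17 = -1361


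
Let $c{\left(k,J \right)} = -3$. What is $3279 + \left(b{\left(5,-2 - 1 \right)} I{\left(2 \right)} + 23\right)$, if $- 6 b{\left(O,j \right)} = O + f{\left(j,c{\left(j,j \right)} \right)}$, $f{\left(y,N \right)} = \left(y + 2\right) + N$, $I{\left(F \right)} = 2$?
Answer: $\frac{9905}{3} \approx 3301.7$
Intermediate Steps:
$f{\left(y,N \right)} = 2 + N + y$ ($f{\left(y,N \right)} = \left(2 + y\right) + N = 2 + N + y$)
$b{\left(O,j \right)} = \frac{1}{6} - \frac{O}{6} - \frac{j}{6}$ ($b{\left(O,j \right)} = - \frac{O + \left(2 - 3 + j\right)}{6} = - \frac{O + \left(-1 + j\right)}{6} = - \frac{-1 + O + j}{6} = \frac{1}{6} - \frac{O}{6} - \frac{j}{6}$)
$3279 + \left(b{\left(5,-2 - 1 \right)} I{\left(2 \right)} + 23\right) = 3279 + \left(\left(\frac{1}{6} - \frac{5}{6} - \frac{-2 - 1}{6}\right) 2 + 23\right) = 3279 + \left(\left(\frac{1}{6} - \frac{5}{6} - - \frac{1}{2}\right) 2 + 23\right) = 3279 + \left(\left(\frac{1}{6} - \frac{5}{6} + \frac{1}{2}\right) 2 + 23\right) = 3279 + \left(\left(- \frac{1}{6}\right) 2 + 23\right) = 3279 + \left(- \frac{1}{3} + 23\right) = 3279 + \frac{68}{3} = \frac{9905}{3}$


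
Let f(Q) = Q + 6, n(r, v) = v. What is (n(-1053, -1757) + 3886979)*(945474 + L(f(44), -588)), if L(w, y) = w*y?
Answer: 3559150858428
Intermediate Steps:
f(Q) = 6 + Q
(n(-1053, -1757) + 3886979)*(945474 + L(f(44), -588)) = (-1757 + 3886979)*(945474 + (6 + 44)*(-588)) = 3885222*(945474 + 50*(-588)) = 3885222*(945474 - 29400) = 3885222*916074 = 3559150858428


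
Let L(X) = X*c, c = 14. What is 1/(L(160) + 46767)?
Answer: 1/49007 ≈ 2.0405e-5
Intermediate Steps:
L(X) = 14*X (L(X) = X*14 = 14*X)
1/(L(160) + 46767) = 1/(14*160 + 46767) = 1/(2240 + 46767) = 1/49007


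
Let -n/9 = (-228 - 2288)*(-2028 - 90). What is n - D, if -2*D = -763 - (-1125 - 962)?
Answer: -47959330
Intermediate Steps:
D = -662 (D = -(-763 - (-1125 - 962))/2 = -(-763 - 1*(-2087))/2 = -(-763 + 2087)/2 = -½*1324 = -662)
n = -47959992 (n = -9*(-228 - 2288)*(-2028 - 90) = -(-22644)*(-2118) = -9*5328888 = -47959992)
n - D = -47959992 - 1*(-662) = -47959992 + 662 = -47959330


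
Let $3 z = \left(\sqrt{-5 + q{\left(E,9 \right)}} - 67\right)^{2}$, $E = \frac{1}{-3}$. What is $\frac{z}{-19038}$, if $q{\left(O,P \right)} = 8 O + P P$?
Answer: $- \frac{13687}{171342} + \frac{134 \sqrt{165}}{85671} \approx -0.05979$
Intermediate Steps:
$E = - \frac{1}{3} \approx -0.33333$
$q{\left(O,P \right)} = P^{2} + 8 O$ ($q{\left(O,P \right)} = 8 O + P^{2} = P^{2} + 8 O$)
$z = \frac{\left(-67 + \frac{2 \sqrt{165}}{3}\right)^{2}}{3}$ ($z = \frac{\left(\sqrt{-5 + \left(9^{2} + 8 \left(- \frac{1}{3}\right)\right)} - 67\right)^{2}}{3} = \frac{\left(\sqrt{-5 + \left(81 - \frac{8}{3}\right)} - 67\right)^{2}}{3} = \frac{\left(\sqrt{-5 + \frac{235}{3}} - 67\right)^{2}}{3} = \frac{\left(\sqrt{\frac{220}{3}} - 67\right)^{2}}{3} = \frac{\left(\frac{2 \sqrt{165}}{3} - 67\right)^{2}}{3} = \frac{\left(-67 + \frac{2 \sqrt{165}}{3}\right)^{2}}{3} \approx 1138.3$)
$\frac{z}{-19038} = \frac{\frac{13687}{9} - \frac{268 \sqrt{165}}{9}}{-19038} = \left(\frac{13687}{9} - \frac{268 \sqrt{165}}{9}\right) \left(- \frac{1}{19038}\right) = - \frac{13687}{171342} + \frac{134 \sqrt{165}}{85671}$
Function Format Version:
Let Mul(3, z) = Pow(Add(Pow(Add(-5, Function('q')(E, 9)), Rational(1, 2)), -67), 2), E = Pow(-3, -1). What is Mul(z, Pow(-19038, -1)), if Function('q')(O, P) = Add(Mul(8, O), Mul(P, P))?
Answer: Add(Rational(-13687, 171342), Mul(Rational(134, 85671), Pow(165, Rational(1, 2)))) ≈ -0.059790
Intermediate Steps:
E = Rational(-1, 3) ≈ -0.33333
Function('q')(O, P) = Add(Pow(P, 2), Mul(8, O)) (Function('q')(O, P) = Add(Mul(8, O), Pow(P, 2)) = Add(Pow(P, 2), Mul(8, O)))
z = Mul(Rational(1, 3), Pow(Add(-67, Mul(Rational(2, 3), Pow(165, Rational(1, 2)))), 2)) (z = Mul(Rational(1, 3), Pow(Add(Pow(Add(-5, Add(Pow(9, 2), Mul(8, Rational(-1, 3)))), Rational(1, 2)), -67), 2)) = Mul(Rational(1, 3), Pow(Add(Pow(Add(-5, Add(81, Rational(-8, 3))), Rational(1, 2)), -67), 2)) = Mul(Rational(1, 3), Pow(Add(Pow(Add(-5, Rational(235, 3)), Rational(1, 2)), -67), 2)) = Mul(Rational(1, 3), Pow(Add(Pow(Rational(220, 3), Rational(1, 2)), -67), 2)) = Mul(Rational(1, 3), Pow(Add(Mul(Rational(2, 3), Pow(165, Rational(1, 2))), -67), 2)) = Mul(Rational(1, 3), Pow(Add(-67, Mul(Rational(2, 3), Pow(165, Rational(1, 2)))), 2)) ≈ 1138.3)
Mul(z, Pow(-19038, -1)) = Mul(Add(Rational(13687, 9), Mul(Rational(-268, 9), Pow(165, Rational(1, 2)))), Pow(-19038, -1)) = Mul(Add(Rational(13687, 9), Mul(Rational(-268, 9), Pow(165, Rational(1, 2)))), Rational(-1, 19038)) = Add(Rational(-13687, 171342), Mul(Rational(134, 85671), Pow(165, Rational(1, 2))))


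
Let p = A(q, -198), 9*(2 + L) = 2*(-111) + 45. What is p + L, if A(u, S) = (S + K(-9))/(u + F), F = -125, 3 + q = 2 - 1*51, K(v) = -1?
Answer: -1212/59 ≈ -20.542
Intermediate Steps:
q = -52 (q = -3 + (2 - 1*51) = -3 + (2 - 51) = -3 - 49 = -52)
L = -65/3 (L = -2 + (2*(-111) + 45)/9 = -2 + (-222 + 45)/9 = -2 + (⅑)*(-177) = -2 - 59/3 = -65/3 ≈ -21.667)
A(u, S) = (-1 + S)/(-125 + u) (A(u, S) = (S - 1)/(u - 125) = (-1 + S)/(-125 + u))
p = 199/177 (p = (-1 - 198)/(-125 - 52) = -199/(-177) = -1/177*(-199) = 199/177 ≈ 1.1243)
p + L = 199/177 - 65/3 = -1212/59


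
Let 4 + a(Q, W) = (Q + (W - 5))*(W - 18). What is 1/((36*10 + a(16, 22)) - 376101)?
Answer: -1/375613 ≈ -2.6623e-6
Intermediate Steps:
a(Q, W) = -4 + (-18 + W)*(-5 + Q + W) (a(Q, W) = -4 + (Q + (W - 5))*(W - 18) = -4 + (Q + (-5 + W))*(-18 + W) = -4 + (-5 + Q + W)*(-18 + W) = -4 + (-18 + W)*(-5 + Q + W))
1/((36*10 + a(16, 22)) - 376101) = 1/((36*10 + (86 + 22² - 23*22 - 18*16 + 16*22)) - 376101) = 1/((360 + (86 + 484 - 506 - 288 + 352)) - 376101) = 1/((360 + 128) - 376101) = 1/(488 - 376101) = 1/(-375613) = -1/375613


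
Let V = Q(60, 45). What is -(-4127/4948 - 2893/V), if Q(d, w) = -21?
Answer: -14227897/103908 ≈ -136.93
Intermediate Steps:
V = -21
-(-4127/4948 - 2893/V) = -(-4127/4948 - 2893/(-21)) = -(-4127*1/4948 - 2893*(-1/21)) = -(-4127/4948 + 2893/21) = -1*14227897/103908 = -14227897/103908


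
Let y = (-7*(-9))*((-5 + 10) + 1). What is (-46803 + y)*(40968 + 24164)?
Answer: -3023753100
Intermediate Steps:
y = 378 (y = 63*(5 + 1) = 63*6 = 378)
(-46803 + y)*(40968 + 24164) = (-46803 + 378)*(40968 + 24164) = -46425*65132 = -3023753100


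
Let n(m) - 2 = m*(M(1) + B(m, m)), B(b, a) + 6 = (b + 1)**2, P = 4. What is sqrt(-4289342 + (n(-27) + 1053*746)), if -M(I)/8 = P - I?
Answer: 2*I*sqrt(880311) ≈ 1876.5*I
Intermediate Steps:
B(b, a) = -6 + (1 + b)**2 (B(b, a) = -6 + (b + 1)**2 = -6 + (1 + b)**2)
M(I) = -32 + 8*I (M(I) = -8*(4 - I) = -32 + 8*I)
n(m) = 2 + m*(-30 + (1 + m)**2) (n(m) = 2 + m*((-32 + 8*1) + (-6 + (1 + m)**2)) = 2 + m*((-32 + 8) + (-6 + (1 + m)**2)) = 2 + m*(-24 + (-6 + (1 + m)**2)) = 2 + m*(-30 + (1 + m)**2))
sqrt(-4289342 + (n(-27) + 1053*746)) = sqrt(-4289342 + ((2 - 30*(-27) - 27*(1 - 27)**2) + 1053*746)) = sqrt(-4289342 + ((2 + 810 - 27*(-26)**2) + 785538)) = sqrt(-4289342 + ((2 + 810 - 27*676) + 785538)) = sqrt(-4289342 + ((2 + 810 - 18252) + 785538)) = sqrt(-4289342 + (-17440 + 785538)) = sqrt(-4289342 + 768098) = sqrt(-3521244) = 2*I*sqrt(880311)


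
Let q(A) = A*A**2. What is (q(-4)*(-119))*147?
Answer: 1119552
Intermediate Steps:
q(A) = A**3
(q(-4)*(-119))*147 = ((-4)**3*(-119))*147 = -64*(-119)*147 = 7616*147 = 1119552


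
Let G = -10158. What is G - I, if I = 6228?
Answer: -16386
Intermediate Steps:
G - I = -10158 - 1*6228 = -10158 - 6228 = -16386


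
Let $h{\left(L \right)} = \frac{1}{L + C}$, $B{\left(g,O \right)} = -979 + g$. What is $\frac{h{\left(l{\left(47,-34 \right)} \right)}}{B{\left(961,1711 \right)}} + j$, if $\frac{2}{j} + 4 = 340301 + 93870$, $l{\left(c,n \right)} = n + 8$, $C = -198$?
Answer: $\frac{442231}{1750561344} \approx 0.00025262$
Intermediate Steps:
$l{\left(c,n \right)} = 8 + n$
$h{\left(L \right)} = \frac{1}{-198 + L}$ ($h{\left(L \right)} = \frac{1}{L - 198} = \frac{1}{-198 + L}$)
$j = \frac{2}{434167}$ ($j = \frac{2}{-4 + \left(340301 + 93870\right)} = \frac{2}{-4 + 434171} = \frac{2}{434167} \approx 4.6065 \cdot 10^{-6}$)
$\frac{h{\left(l{\left(47,-34 \right)} \right)}}{B{\left(961,1711 \right)}} + j = \frac{1}{\left(-198 + \left(8 - 34\right)\right) \left(-979 + 961\right)} + \frac{2}{434167} = \frac{1}{\left(-198 - 26\right) \left(-18\right)} + \frac{2}{434167} = \frac{1}{-224} \left(- \frac{1}{18}\right) + \frac{2}{434167} = \left(- \frac{1}{224}\right) \left(- \frac{1}{18}\right) + \frac{2}{434167} = \frac{1}{4032} + \frac{2}{434167} = \frac{442231}{1750561344}$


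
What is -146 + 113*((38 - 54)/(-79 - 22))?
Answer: -12938/101 ≈ -128.10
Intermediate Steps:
-146 + 113*((38 - 54)/(-79 - 22)) = -146 + 113*(-16/(-101)) = -146 + 113*(-16*(-1/101)) = -146 + 113*(16/101) = -146 + 1808/101 = -12938/101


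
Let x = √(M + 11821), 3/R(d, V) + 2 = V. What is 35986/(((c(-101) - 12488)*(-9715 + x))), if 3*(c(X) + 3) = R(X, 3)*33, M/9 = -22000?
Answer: 174801995/589060359516 + 17993*I*√186179/589060359516 ≈ 0.00029675 + 1.318e-5*I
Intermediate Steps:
M = -198000 (M = 9*(-22000) = -198000)
R(d, V) = 3/(-2 + V)
c(X) = 30 (c(X) = -3 + ((3/(-2 + 3))*33)/3 = -3 + ((3/1)*33)/3 = -3 + ((3*1)*33)/3 = -3 + (3*33)/3 = -3 + (⅓)*99 = -3 + 33 = 30)
x = I*√186179 (x = √(-198000 + 11821) = √(-186179) = I*√186179 ≈ 431.48*I)
35986/(((c(-101) - 12488)*(-9715 + x))) = 35986/(((30 - 12488)*(-9715 + I*√186179))) = 35986/((-12458*(-9715 + I*√186179))) = 35986/(121029470 - 12458*I*√186179)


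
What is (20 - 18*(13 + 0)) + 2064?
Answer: 1850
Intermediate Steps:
(20 - 18*(13 + 0)) + 2064 = (20 - 18*13) + 2064 = (20 - 234) + 2064 = -214 + 2064 = 1850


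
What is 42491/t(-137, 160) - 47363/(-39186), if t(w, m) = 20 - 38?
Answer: -46227772/19593 ≈ -2359.4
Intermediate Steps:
t(w, m) = -18
42491/t(-137, 160) - 47363/(-39186) = 42491/(-18) - 47363/(-39186) = 42491*(-1/18) - 47363*(-1/39186) = -42491/18 + 47363/39186 = -46227772/19593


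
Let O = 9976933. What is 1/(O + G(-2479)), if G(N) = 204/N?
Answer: 2479/24732816703 ≈ 1.0023e-7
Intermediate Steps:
1/(O + G(-2479)) = 1/(9976933 + 204/(-2479)) = 1/(9976933 + 204*(-1/2479)) = 1/(9976933 - 204/2479) = 1/(24732816703/2479) = 2479/24732816703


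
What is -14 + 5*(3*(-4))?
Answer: -74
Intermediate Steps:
-14 + 5*(3*(-4)) = -14 + 5*(-12) = -14 - 60 = -74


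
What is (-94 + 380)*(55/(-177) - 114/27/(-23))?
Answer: -444158/12213 ≈ -36.368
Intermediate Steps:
(-94 + 380)*(55/(-177) - 114/27/(-23)) = 286*(55*(-1/177) - 114*1/27*(-1/23)) = 286*(-55/177 - 38/9*(-1/23)) = 286*(-55/177 + 38/207) = 286*(-1553/12213) = -444158/12213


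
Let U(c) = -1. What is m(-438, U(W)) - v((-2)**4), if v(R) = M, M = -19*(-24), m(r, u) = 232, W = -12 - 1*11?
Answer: -224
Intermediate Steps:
W = -23 (W = -12 - 11 = -23)
M = 456
v(R) = 456
m(-438, U(W)) - v((-2)**4) = 232 - 1*456 = 232 - 456 = -224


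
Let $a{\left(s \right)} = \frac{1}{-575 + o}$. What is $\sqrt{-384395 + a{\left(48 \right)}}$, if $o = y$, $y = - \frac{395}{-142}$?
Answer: $\frac{i \sqrt{2537919959273085}}{81255} \approx 620.0 i$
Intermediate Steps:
$y = \frac{395}{142}$ ($y = \left(-395\right) \left(- \frac{1}{142}\right) = \frac{395}{142} \approx 2.7817$)
$o = \frac{395}{142} \approx 2.7817$
$a{\left(s \right)} = - \frac{142}{81255}$ ($a{\left(s \right)} = \frac{1}{-575 + \frac{395}{142}} = \frac{1}{- \frac{81255}{142}} = - \frac{142}{81255}$)
$\sqrt{-384395 + a{\left(48 \right)}} = \sqrt{-384395 - \frac{142}{81255}} = \sqrt{- \frac{31234015867}{81255}} = \frac{i \sqrt{2537919959273085}}{81255}$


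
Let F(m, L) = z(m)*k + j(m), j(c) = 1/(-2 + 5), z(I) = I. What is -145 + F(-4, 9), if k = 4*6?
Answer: -722/3 ≈ -240.67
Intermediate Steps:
j(c) = ⅓ (j(c) = 1/3 = ⅓)
k = 24
F(m, L) = ⅓ + 24*m (F(m, L) = m*24 + ⅓ = 24*m + ⅓ = ⅓ + 24*m)
-145 + F(-4, 9) = -145 + (⅓ + 24*(-4)) = -145 + (⅓ - 96) = -145 - 287/3 = -722/3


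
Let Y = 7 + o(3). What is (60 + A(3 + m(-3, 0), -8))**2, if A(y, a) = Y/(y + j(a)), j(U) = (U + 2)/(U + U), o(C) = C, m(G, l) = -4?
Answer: 1936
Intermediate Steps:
j(U) = (2 + U)/(2*U) (j(U) = (2 + U)/((2*U)) = (2 + U)*(1/(2*U)) = (2 + U)/(2*U))
Y = 10 (Y = 7 + 3 = 10)
A(y, a) = 10/(y + (2 + a)/(2*a))
(60 + A(3 + m(-3, 0), -8))**2 = (60 + 20*(-8)/(2 - 8 + 2*(-8)*(3 - 4)))**2 = (60 + 20*(-8)/(2 - 8 + 2*(-8)*(-1)))**2 = (60 + 20*(-8)/(2 - 8 + 16))**2 = (60 + 20*(-8)/10)**2 = (60 + 20*(-8)*(1/10))**2 = (60 - 16)**2 = 44**2 = 1936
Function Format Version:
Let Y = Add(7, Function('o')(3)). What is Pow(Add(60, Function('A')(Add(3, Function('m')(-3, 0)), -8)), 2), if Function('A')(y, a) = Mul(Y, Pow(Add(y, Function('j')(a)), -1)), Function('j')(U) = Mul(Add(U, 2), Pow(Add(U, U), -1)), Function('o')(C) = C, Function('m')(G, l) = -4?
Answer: 1936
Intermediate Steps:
Function('j')(U) = Mul(Rational(1, 2), Pow(U, -1), Add(2, U)) (Function('j')(U) = Mul(Add(2, U), Pow(Mul(2, U), -1)) = Mul(Add(2, U), Mul(Rational(1, 2), Pow(U, -1))) = Mul(Rational(1, 2), Pow(U, -1), Add(2, U)))
Y = 10 (Y = Add(7, 3) = 10)
Function('A')(y, a) = Mul(10, Pow(Add(y, Mul(Rational(1, 2), Pow(a, -1), Add(2, a))), -1))
Pow(Add(60, Function('A')(Add(3, Function('m')(-3, 0)), -8)), 2) = Pow(Add(60, Mul(20, -8, Pow(Add(2, -8, Mul(2, -8, Add(3, -4))), -1))), 2) = Pow(Add(60, Mul(20, -8, Pow(Add(2, -8, Mul(2, -8, -1)), -1))), 2) = Pow(Add(60, Mul(20, -8, Pow(Add(2, -8, 16), -1))), 2) = Pow(Add(60, Mul(20, -8, Pow(10, -1))), 2) = Pow(Add(60, Mul(20, -8, Rational(1, 10))), 2) = Pow(Add(60, -16), 2) = Pow(44, 2) = 1936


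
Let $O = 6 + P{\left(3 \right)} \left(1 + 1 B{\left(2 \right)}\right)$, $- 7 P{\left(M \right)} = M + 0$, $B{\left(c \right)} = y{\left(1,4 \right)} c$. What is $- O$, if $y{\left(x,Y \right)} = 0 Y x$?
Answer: $- \frac{39}{7} \approx -5.5714$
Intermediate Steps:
$y{\left(x,Y \right)} = 0$ ($y{\left(x,Y \right)} = 0 x = 0$)
$B{\left(c \right)} = 0$ ($B{\left(c \right)} = 0 c = 0$)
$P{\left(M \right)} = - \frac{M}{7}$ ($P{\left(M \right)} = - \frac{M + 0}{7} = - \frac{M}{7}$)
$O = \frac{39}{7}$ ($O = 6 + \left(- \frac{1}{7}\right) 3 \left(1 + 1 \cdot 0\right) = 6 - \frac{3 \left(1 + 0\right)}{7} = 6 - \frac{3}{7} = \frac{39}{7} \approx 5.5714$)
$- O = \left(-1\right) \frac{39}{7} = - \frac{39}{7}$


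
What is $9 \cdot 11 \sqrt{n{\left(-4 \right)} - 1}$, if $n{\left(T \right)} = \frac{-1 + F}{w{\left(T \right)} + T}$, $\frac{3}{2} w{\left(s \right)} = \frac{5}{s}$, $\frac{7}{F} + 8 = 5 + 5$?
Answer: $\frac{198 i \sqrt{319}}{29} \approx 121.94 i$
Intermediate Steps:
$F = \frac{7}{2}$ ($F = \frac{7}{-8 + \left(5 + 5\right)} = \frac{7}{-8 + 10} = \frac{7}{2} \approx 3.5$)
$w{\left(s \right)} = \frac{10}{3 s}$ ($w{\left(s \right)} = \frac{2 \frac{5}{s}}{3} = \frac{10}{3 s}$)
$n{\left(T \right)} = \frac{5}{2 \left(T + \frac{10}{3 T}\right)}$ ($n{\left(T \right)} = \frac{-1 + \frac{7}{2}}{\frac{10}{3 T} + T} = \frac{5}{2 \left(T + \frac{10}{3 T}\right)}$)
$9 \cdot 11 \sqrt{n{\left(-4 \right)} - 1} = 9 \cdot 11 \sqrt{\frac{15}{2} \left(-4\right) \frac{1}{10 + 3 \left(-4\right)^{2}} - 1} = 99 \sqrt{\frac{15}{2} \left(-4\right) \frac{1}{10 + 3 \cdot 16} - 1} = 99 \sqrt{\frac{15}{2} \left(-4\right) \frac{1}{10 + 48} - 1} = 99 \sqrt{\frac{15}{2} \left(-4\right) \frac{1}{58} - 1} = 99 \sqrt{- \frac{15}{29} - 1} = 99 \sqrt{- \frac{44}{29}} = 99 \frac{2 i \sqrt{319}}{29} = \frac{198 i \sqrt{319}}{29}$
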